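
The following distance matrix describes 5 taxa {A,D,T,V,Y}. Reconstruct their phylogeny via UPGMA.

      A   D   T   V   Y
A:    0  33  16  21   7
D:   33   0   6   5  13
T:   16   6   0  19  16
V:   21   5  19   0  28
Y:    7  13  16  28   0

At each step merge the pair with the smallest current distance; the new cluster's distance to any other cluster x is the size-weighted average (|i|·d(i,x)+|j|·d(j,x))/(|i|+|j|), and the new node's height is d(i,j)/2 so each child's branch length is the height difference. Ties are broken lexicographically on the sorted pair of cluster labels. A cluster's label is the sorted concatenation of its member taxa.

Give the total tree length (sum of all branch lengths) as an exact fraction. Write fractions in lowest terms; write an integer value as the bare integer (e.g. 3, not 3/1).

401/12

1. join D+V (d=5) ⇒ DV; edges |D|=5/2, |V|=5/2
  updated: d(A,DV)=27, d(DV,T)=25/2, d(DV,Y)=41/2
2. join A+Y (d=7) ⇒ AY; edges |A|=7/2, |Y|=7/2
  updated: d(AY,DV)=95/4, d(AY,T)=16
3. join DV+T (d=25/2) ⇒ DTV; edges |DV|=15/4, |T|=25/4
  updated: d(AY,DTV)=127/6
4. join AY+DTV (d=127/6) ⇒ ADTVY; edges |AY|=85/12, |DTV|=13/3
final tree: ((A:7/2,Y:7/2):85/12,((D:5/2,V:5/2):15/4,T:25/4):13/3)
total length: 401/12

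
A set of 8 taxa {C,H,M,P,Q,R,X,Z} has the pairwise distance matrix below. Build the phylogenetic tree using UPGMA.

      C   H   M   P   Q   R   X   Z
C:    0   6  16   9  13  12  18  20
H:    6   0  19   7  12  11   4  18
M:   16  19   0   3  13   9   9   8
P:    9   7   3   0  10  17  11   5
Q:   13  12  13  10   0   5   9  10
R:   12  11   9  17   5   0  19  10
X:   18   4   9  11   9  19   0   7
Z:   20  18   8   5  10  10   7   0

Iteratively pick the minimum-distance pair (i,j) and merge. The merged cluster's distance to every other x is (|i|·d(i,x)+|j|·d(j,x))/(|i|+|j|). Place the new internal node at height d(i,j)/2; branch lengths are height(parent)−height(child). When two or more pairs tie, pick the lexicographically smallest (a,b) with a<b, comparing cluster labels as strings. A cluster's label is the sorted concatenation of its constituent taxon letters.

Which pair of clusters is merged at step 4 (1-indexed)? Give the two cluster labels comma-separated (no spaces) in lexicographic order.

MP,Z

iteration 1: select M,P (d=3); attach at lengths (3/2, 3/2); label the merged cluster MP
  updated: d(C,MP)=25/2, d(H,MP)=13, d(MP,Q)=23/2, d(MP,R)=13, d(MP,X)=10, d(MP,Z)=13/2
iteration 2: select H,X (d=4); attach at lengths (2, 2); label the merged cluster HX
  updated: d(C,HX)=12, d(HX,MP)=23/2, d(HX,Q)=21/2, d(HX,R)=15, d(HX,Z)=25/2
iteration 3: select Q,R (d=5); attach at lengths (5/2, 5/2); label the merged cluster QR
  updated: d(C,QR)=25/2, d(HX,QR)=51/4, d(MP,QR)=49/4, d(QR,Z)=10
iteration 4: select MP,Z (d=13/2); attach at lengths (7/4, 13/4); label the merged cluster MPZ
  updated: d(C,MPZ)=15, d(HX,MPZ)=71/6, d(MPZ,QR)=23/2
iteration 5: select MPZ,QR (d=23/2); attach at lengths (5/2, 13/4); label the merged cluster MPQRZ
  updated: d(C,MPQRZ)=14, d(HX,MPQRZ)=61/5
iteration 6: select C,HX (d=12); attach at lengths (6, 4); label the merged cluster CHX
  updated: d(CHX,MPQRZ)=64/5
iteration 7: select CHX,MPQRZ (d=64/5); attach at lengths (2/5, 13/20); label the merged cluster CHMPQRXZ
final tree: ((C:6,(H:2,X:2):4):2/5,(((M:3/2,P:3/2):7/4,Z:13/4):5/2,(Q:5/2,R:5/2):13/4):13/20)
total length: 169/5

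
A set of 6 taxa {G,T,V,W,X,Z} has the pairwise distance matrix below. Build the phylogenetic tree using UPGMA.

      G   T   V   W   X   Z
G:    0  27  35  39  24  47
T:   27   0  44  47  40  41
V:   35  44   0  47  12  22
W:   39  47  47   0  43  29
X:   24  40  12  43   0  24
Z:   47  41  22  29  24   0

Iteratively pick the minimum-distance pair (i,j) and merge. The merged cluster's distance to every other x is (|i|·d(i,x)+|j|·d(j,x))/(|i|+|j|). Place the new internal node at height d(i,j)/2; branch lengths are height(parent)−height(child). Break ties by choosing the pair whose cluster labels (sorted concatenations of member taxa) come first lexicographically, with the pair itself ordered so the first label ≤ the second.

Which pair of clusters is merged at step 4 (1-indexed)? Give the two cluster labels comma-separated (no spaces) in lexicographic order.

iteration 1: select V,X (d=12); attach at lengths (6, 6); label the merged cluster VX
  updated: d(G,VX)=59/2, d(T,VX)=42, d(VX,W)=45, d(VX,Z)=23
iteration 2: select VX,Z (d=23); attach at lengths (11/2, 23/2); label the merged cluster VXZ
  updated: d(G,VXZ)=106/3, d(T,VXZ)=125/3, d(VXZ,W)=119/3
iteration 3: select G,T (d=27); attach at lengths (27/2, 27/2); label the merged cluster GT
  updated: d(GT,VXZ)=77/2, d(GT,W)=43
iteration 4: select GT,VXZ (d=77/2); attach at lengths (23/4, 31/4); label the merged cluster GTVXZ
  updated: d(GTVXZ,W)=41
iteration 5: select GTVXZ,W (d=41); attach at lengths (5/4, 41/2); label the merged cluster GTVWXZ
final tree: (((G:27/2,T:27/2):23/4,((V:6,X:6):11/2,Z:23/2):31/4):5/4,W:41/2)
total length: 365/4

GT,VXZ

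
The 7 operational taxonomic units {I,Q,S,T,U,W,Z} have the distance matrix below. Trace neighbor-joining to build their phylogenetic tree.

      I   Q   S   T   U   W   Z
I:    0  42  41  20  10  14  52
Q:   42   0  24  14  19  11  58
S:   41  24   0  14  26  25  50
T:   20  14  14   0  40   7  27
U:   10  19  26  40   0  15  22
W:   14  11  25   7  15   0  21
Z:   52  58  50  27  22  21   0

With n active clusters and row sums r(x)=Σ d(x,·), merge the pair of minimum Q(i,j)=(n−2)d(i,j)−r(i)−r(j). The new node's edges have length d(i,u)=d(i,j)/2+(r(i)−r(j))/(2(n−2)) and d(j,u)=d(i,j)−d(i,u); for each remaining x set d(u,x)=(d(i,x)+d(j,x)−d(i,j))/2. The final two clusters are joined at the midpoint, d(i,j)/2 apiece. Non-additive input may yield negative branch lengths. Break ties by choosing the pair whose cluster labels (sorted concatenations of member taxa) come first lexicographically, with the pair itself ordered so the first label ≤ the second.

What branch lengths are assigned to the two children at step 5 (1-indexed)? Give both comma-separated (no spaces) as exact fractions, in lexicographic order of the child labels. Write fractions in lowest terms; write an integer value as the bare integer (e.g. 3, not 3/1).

47/32,429/32

step 1: merge (I,U) at d=10, Q=-261; branch lengths I→97/10, U→3/10; new cluster IU
  updated: d(IU,Q)=51/2, d(IU,S)=57/2, d(IU,T)=25, d(IU,W)=19/2, d(IU,Z)=32
step 2: merge (IU,Z) at d=32, Q=-361/2; branch lengths IU→121/16, Z→391/16; new cluster IUZ
  updated: d(IUZ,Q)=103/4, d(IUZ,S)=93/4, d(IUZ,T)=10, d(IUZ,W)=-3/4
step 3: merge (IUZ,W) at d=-3/4, Q=-411/4; branch lengths IUZ→55/24, W→-73/24; new cluster IUWZ
  updated: d(IUWZ,Q)=75/4, d(IUWZ,S)=49/2, d(IUWZ,T)=71/8
step 4: merge (IUWZ,Q) at d=75/4, Q=-571/8; branch lengths IUWZ→263/32, Q→337/32; new cluster IQUWZ
  updated: d(IQUWZ,S)=119/8, d(IQUWZ,T)=33/16
step 5: merge (IQUWZ,S) at d=119/8, Q=-495/16; branch lengths IQUWZ→47/32, S→429/32; new cluster IQSUWZ
  updated: d(IQSUWZ,T)=19/32
step 6: merge (IQSUWZ,T) at d=19/32; branch lengths IQSUWZ→19/64, T→19/64; new cluster IQSTUWZ
final tree: ((((((I:97/10,U:3/10):121/16,Z:391/16):55/24,W:-73/24):263/32,Q:337/32):47/32,S:429/32):19/64,T:19/64)
total length: 2415/32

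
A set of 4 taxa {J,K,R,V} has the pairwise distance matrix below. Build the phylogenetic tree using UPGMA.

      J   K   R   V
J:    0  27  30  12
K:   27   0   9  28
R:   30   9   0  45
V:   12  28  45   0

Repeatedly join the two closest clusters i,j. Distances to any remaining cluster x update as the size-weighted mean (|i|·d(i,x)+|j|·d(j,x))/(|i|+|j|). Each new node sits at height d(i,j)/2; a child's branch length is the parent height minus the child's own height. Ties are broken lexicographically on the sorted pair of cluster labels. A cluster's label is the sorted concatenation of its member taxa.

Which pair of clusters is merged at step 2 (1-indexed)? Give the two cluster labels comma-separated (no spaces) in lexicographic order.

J,V

1. join K+R (d=9) ⇒ KR; edges |K|=9/2, |R|=9/2
  updated: d(J,KR)=57/2, d(KR,V)=73/2
2. join J+V (d=12) ⇒ JV; edges |J|=6, |V|=6
  updated: d(JV,KR)=65/2
3. join JV+KR (d=65/2) ⇒ JKRV; edges |JV|=41/4, |KR|=47/4
final tree: ((J:6,V:6):41/4,(K:9/2,R:9/2):47/4)
total length: 43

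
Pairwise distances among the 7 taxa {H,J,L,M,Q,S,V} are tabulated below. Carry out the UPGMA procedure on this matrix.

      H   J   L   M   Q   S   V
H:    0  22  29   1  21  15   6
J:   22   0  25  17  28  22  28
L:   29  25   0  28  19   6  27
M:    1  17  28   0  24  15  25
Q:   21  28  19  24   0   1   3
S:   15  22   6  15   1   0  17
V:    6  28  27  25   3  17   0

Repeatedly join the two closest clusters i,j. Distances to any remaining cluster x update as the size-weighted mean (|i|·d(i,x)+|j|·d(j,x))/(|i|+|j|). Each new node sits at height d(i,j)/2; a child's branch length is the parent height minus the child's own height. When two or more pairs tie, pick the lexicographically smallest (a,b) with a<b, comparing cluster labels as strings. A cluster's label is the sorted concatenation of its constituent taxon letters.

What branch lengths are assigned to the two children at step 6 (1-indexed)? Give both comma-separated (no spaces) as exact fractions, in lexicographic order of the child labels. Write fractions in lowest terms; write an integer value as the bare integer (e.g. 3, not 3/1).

iteration 1: select H,M (d=1); attach at lengths (1/2, 1/2); label the merged cluster HM
  updated: d(HM,J)=39/2, d(HM,L)=57/2, d(HM,Q)=45/2, d(HM,S)=15, d(HM,V)=31/2
iteration 2: select Q,S (d=1); attach at lengths (1/2, 1/2); label the merged cluster QS
  updated: d(HM,QS)=75/4, d(J,QS)=25, d(L,QS)=25/2, d(QS,V)=10
iteration 3: select QS,V (d=10); attach at lengths (9/2, 5); label the merged cluster QSV
  updated: d(HM,QSV)=53/3, d(J,QSV)=26, d(L,QSV)=52/3
iteration 4: select L,QSV (d=52/3); attach at lengths (26/3, 11/3); label the merged cluster LQSV
  updated: d(HM,LQSV)=163/8, d(J,LQSV)=103/4
iteration 5: select HM,J (d=39/2); attach at lengths (37/4, 39/4); label the merged cluster HJM
  updated: d(HJM,LQSV)=133/6
iteration 6: select HJM,LQSV (d=133/6); attach at lengths (4/3, 29/12); label the merged cluster HJLMQSV
final tree: (((H:1/2,M:1/2):37/4,J:39/4):4/3,(L:26/3,((Q:1/2,S:1/2):9/2,V:5):11/3):29/12)
total length: 559/12

4/3,29/12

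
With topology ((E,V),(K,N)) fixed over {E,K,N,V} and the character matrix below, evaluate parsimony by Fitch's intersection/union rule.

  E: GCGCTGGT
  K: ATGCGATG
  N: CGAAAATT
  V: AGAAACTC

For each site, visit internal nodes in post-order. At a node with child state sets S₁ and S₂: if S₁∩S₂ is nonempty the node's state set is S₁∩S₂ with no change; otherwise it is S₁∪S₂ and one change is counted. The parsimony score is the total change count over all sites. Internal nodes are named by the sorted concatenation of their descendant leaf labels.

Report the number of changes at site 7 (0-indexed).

EV@0: {G} ∪ {A} = {A,G} (union, +1)
KN@0: {A} ∪ {C} = {A,C} (union, +1)
EKNV@0: {A,G} ∩ {A,C} = {A} (intersection, +0)
EV@1: {C} ∪ {G} = {C,G} (union, +1)
KN@1: {T} ∪ {G} = {G,T} (union, +1)
EKNV@1: {C,G} ∩ {G,T} = {G} (intersection, +0)
EV@2: {G} ∪ {A} = {A,G} (union, +1)
KN@2: {G} ∪ {A} = {A,G} (union, +1)
EKNV@2: {A,G} ∩ {A,G} = {A,G} (intersection, +0)
EV@3: {C} ∪ {A} = {A,C} (union, +1)
KN@3: {C} ∪ {A} = {A,C} (union, +1)
EKNV@3: {A,C} ∩ {A,C} = {A,C} (intersection, +0)
EV@4: {T} ∪ {A} = {A,T} (union, +1)
KN@4: {G} ∪ {A} = {A,G} (union, +1)
EKNV@4: {A,T} ∩ {A,G} = {A} (intersection, +0)
EV@5: {G} ∪ {C} = {C,G} (union, +1)
KN@5: {A} ∩ {A} = {A} (intersection, +0)
EKNV@5: {C,G} ∪ {A} = {A,C,G} (union, +1)
EV@6: {G} ∪ {T} = {G,T} (union, +1)
KN@6: {T} ∩ {T} = {T} (intersection, +0)
EKNV@6: {G,T} ∩ {T} = {T} (intersection, +0)
EV@7: {T} ∪ {C} = {C,T} (union, +1)
KN@7: {G} ∪ {T} = {G,T} (union, +1)
EKNV@7: {C,T} ∩ {G,T} = {T} (intersection, +0)
per-site changes: [2, 2, 2, 2, 2, 2, 1, 2]; total = 15

2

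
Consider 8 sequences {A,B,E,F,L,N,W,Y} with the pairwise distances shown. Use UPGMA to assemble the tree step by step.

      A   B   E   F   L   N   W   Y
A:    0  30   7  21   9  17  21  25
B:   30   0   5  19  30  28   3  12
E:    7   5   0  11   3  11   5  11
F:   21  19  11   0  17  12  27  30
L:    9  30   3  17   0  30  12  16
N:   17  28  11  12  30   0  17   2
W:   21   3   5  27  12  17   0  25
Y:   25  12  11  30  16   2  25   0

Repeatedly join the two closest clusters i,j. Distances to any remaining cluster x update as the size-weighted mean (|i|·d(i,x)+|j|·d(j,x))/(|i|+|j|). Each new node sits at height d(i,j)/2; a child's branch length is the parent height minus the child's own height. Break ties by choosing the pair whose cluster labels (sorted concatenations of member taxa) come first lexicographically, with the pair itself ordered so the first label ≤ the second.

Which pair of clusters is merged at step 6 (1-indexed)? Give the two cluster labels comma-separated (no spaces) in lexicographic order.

AEFL,BW

step 1: merge (N,Y) at d=2; branch lengths N→1, Y→1; new cluster NY
  updated: d(A,NY)=21, d(B,NY)=20, d(E,NY)=11, d(F,NY)=21, d(L,NY)=23, d(NY,W)=21
step 2: merge (B,W) at d=3; branch lengths B→3/2, W→3/2; new cluster BW
  updated: d(A,BW)=51/2, d(BW,E)=5, d(BW,F)=23, d(BW,L)=21, d(BW,NY)=41/2
step 3: merge (E,L) at d=3; branch lengths E→3/2, L→3/2; new cluster EL
  updated: d(A,EL)=8, d(BW,EL)=13, d(EL,F)=14, d(EL,NY)=17
step 4: merge (A,EL) at d=8; branch lengths A→4, EL→5/2; new cluster AEL
  updated: d(AEL,BW)=103/6, d(AEL,F)=49/3, d(AEL,NY)=55/3
step 5: merge (AEL,F) at d=49/3; branch lengths AEL→25/6, F→49/6; new cluster AEFL
  updated: d(AEFL,BW)=149/8, d(AEFL,NY)=19
step 6: merge (AEFL,BW) at d=149/8; branch lengths AEFL→55/48, BW→125/16; new cluster ABEFLW
  updated: d(ABEFLW,NY)=39/2
step 7: merge (ABEFLW,NY) at d=39/2; branch lengths ABEFLW→7/16, NY→35/4; new cluster ABEFLNWY
final tree: ((((A:4,(E:3/2,L:3/2):5/2):25/6,F:49/6):55/48,(B:3/2,W:3/2):125/16):7/16,(N:1,Y:1):35/4)
total length: 2159/48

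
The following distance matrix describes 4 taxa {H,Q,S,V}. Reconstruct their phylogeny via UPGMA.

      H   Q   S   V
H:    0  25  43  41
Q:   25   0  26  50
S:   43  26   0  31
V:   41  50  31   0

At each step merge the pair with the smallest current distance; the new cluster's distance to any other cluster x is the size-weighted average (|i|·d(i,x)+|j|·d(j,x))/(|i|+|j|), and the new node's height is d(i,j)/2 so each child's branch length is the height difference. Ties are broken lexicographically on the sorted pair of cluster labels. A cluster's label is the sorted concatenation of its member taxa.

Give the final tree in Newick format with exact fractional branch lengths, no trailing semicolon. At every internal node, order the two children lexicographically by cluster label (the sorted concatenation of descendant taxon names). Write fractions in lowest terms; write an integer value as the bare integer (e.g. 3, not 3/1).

step 1: merge (H,Q) at d=25; branch lengths H→25/2, Q→25/2; new cluster HQ
  updated: d(HQ,S)=69/2, d(HQ,V)=91/2
step 2: merge (S,V) at d=31; branch lengths S→31/2, V→31/2; new cluster SV
  updated: d(HQ,SV)=40
step 3: merge (HQ,SV) at d=40; branch lengths HQ→15/2, SV→9/2; new cluster HQSV
final tree: ((H:25/2,Q:25/2):15/2,(S:31/2,V:31/2):9/2)
total length: 68

((H:25/2,Q:25/2):15/2,(S:31/2,V:31/2):9/2)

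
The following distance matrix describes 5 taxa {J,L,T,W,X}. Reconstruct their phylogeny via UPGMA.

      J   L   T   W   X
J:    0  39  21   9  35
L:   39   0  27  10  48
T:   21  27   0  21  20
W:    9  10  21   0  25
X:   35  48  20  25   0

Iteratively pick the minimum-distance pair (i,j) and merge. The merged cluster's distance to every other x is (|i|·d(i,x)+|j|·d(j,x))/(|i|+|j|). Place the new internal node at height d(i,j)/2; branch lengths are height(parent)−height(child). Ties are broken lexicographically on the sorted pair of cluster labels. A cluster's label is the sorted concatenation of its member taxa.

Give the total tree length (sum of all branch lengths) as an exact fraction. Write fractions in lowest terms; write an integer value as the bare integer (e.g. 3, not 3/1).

iteration 1: select J,W (d=9); attach at lengths (9/2, 9/2); label the merged cluster JW
  updated: d(JW,L)=49/2, d(JW,T)=21, d(JW,X)=30
iteration 2: select T,X (d=20); attach at lengths (10, 10); label the merged cluster TX
  updated: d(JW,TX)=51/2, d(L,TX)=75/2
iteration 3: select JW,L (d=49/2); attach at lengths (31/4, 49/4); label the merged cluster JLW
  updated: d(JLW,TX)=59/2
iteration 4: select JLW,TX (d=59/2); attach at lengths (5/2, 19/4); label the merged cluster JLTWX
final tree: (((J:9/2,W:9/2):31/4,L:49/4):5/2,(T:10,X:10):19/4)
total length: 225/4

225/4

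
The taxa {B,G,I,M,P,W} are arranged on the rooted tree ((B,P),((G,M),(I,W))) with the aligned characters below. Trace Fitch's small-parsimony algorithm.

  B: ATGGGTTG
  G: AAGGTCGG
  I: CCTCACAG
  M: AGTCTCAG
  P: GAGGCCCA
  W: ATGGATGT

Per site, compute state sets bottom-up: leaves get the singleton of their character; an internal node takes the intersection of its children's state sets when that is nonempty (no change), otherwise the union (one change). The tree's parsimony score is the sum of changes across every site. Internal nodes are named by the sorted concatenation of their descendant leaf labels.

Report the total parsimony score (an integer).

site 0, node BP: B={A} ∪ P={G} → {A,G} (+1)
site 0, node GM: G={A} ∩ M={A} → {A} (+0)
site 0, node IW: I={C} ∪ W={A} → {A,C} (+1)
site 0, node GIMW: GM={A} ∩ IW={A,C} → {A} (+0)
site 0, node BGIMPW: BP={A,G} ∩ GIMW={A} → {A} (+0)
site 1, node BP: B={T} ∪ P={A} → {A,T} (+1)
site 1, node GM: G={A} ∪ M={G} → {A,G} (+1)
site 1, node IW: I={C} ∪ W={T} → {C,T} (+1)
site 1, node GIMW: GM={A,G} ∪ IW={C,T} → {A,C,G,T} (+1)
site 1, node BGIMPW: BP={A,T} ∩ GIMW={A,C,G,T} → {A,T} (+0)
site 2, node BP: B={G} ∩ P={G} → {G} (+0)
site 2, node GM: G={G} ∪ M={T} → {G,T} (+1)
site 2, node IW: I={T} ∪ W={G} → {G,T} (+1)
site 2, node GIMW: GM={G,T} ∩ IW={G,T} → {G,T} (+0)
site 2, node BGIMPW: BP={G} ∩ GIMW={G,T} → {G} (+0)
site 3, node BP: B={G} ∩ P={G} → {G} (+0)
site 3, node GM: G={G} ∪ M={C} → {C,G} (+1)
site 3, node IW: I={C} ∪ W={G} → {C,G} (+1)
site 3, node GIMW: GM={C,G} ∩ IW={C,G} → {C,G} (+0)
site 3, node BGIMPW: BP={G} ∩ GIMW={C,G} → {G} (+0)
site 4, node BP: B={G} ∪ P={C} → {C,G} (+1)
site 4, node GM: G={T} ∩ M={T} → {T} (+0)
site 4, node IW: I={A} ∩ W={A} → {A} (+0)
site 4, node GIMW: GM={T} ∪ IW={A} → {A,T} (+1)
site 4, node BGIMPW: BP={C,G} ∪ GIMW={A,T} → {A,C,G,T} (+1)
site 5, node BP: B={T} ∪ P={C} → {C,T} (+1)
site 5, node GM: G={C} ∩ M={C} → {C} (+0)
site 5, node IW: I={C} ∪ W={T} → {C,T} (+1)
site 5, node GIMW: GM={C} ∩ IW={C,T} → {C} (+0)
site 5, node BGIMPW: BP={C,T} ∩ GIMW={C} → {C} (+0)
site 6, node BP: B={T} ∪ P={C} → {C,T} (+1)
site 6, node GM: G={G} ∪ M={A} → {A,G} (+1)
site 6, node IW: I={A} ∪ W={G} → {A,G} (+1)
site 6, node GIMW: GM={A,G} ∩ IW={A,G} → {A,G} (+0)
site 6, node BGIMPW: BP={C,T} ∪ GIMW={A,G} → {A,C,G,T} (+1)
site 7, node BP: B={G} ∪ P={A} → {A,G} (+1)
site 7, node GM: G={G} ∩ M={G} → {G} (+0)
site 7, node IW: I={G} ∪ W={T} → {G,T} (+1)
site 7, node GIMW: GM={G} ∩ IW={G,T} → {G} (+0)
site 7, node BGIMPW: BP={A,G} ∩ GIMW={G} → {G} (+0)
per-site changes: [2, 4, 2, 2, 3, 2, 4, 2]; total = 21

21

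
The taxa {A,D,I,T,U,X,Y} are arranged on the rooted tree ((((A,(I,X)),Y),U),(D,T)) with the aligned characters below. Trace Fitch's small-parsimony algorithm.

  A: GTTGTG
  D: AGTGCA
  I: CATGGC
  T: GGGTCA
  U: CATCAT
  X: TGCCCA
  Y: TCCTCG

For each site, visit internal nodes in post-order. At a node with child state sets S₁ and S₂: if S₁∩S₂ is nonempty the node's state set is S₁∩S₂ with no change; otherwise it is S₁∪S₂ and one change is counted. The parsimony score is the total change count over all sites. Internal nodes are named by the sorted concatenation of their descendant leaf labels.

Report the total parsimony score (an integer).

IX@0: {C} ∪ {T} = {C,T} (union, +1)
AIX@0: {G} ∪ {C,T} = {C,G,T} (union, +1)
AIXY@0: {C,G,T} ∩ {T} = {T} (intersection, +0)
AIUXY@0: {T} ∪ {C} = {C,T} (union, +1)
DT@0: {A} ∪ {G} = {A,G} (union, +1)
ADITUXY@0: {C,T} ∪ {A,G} = {A,C,G,T} (union, +1)
IX@1: {A} ∪ {G} = {A,G} (union, +1)
AIX@1: {T} ∪ {A,G} = {A,G,T} (union, +1)
AIXY@1: {A,G,T} ∪ {C} = {A,C,G,T} (union, +1)
AIUXY@1: {A,C,G,T} ∩ {A} = {A} (intersection, +0)
DT@1: {G} ∩ {G} = {G} (intersection, +0)
ADITUXY@1: {A} ∪ {G} = {A,G} (union, +1)
IX@2: {T} ∪ {C} = {C,T} (union, +1)
AIX@2: {T} ∩ {C,T} = {T} (intersection, +0)
AIXY@2: {T} ∪ {C} = {C,T} (union, +1)
AIUXY@2: {C,T} ∩ {T} = {T} (intersection, +0)
DT@2: {T} ∪ {G} = {G,T} (union, +1)
ADITUXY@2: {T} ∩ {G,T} = {T} (intersection, +0)
IX@3: {G} ∪ {C} = {C,G} (union, +1)
AIX@3: {G} ∩ {C,G} = {G} (intersection, +0)
AIXY@3: {G} ∪ {T} = {G,T} (union, +1)
AIUXY@3: {G,T} ∪ {C} = {C,G,T} (union, +1)
DT@3: {G} ∪ {T} = {G,T} (union, +1)
ADITUXY@3: {C,G,T} ∩ {G,T} = {G,T} (intersection, +0)
IX@4: {G} ∪ {C} = {C,G} (union, +1)
AIX@4: {T} ∪ {C,G} = {C,G,T} (union, +1)
AIXY@4: {C,G,T} ∩ {C} = {C} (intersection, +0)
AIUXY@4: {C} ∪ {A} = {A,C} (union, +1)
DT@4: {C} ∩ {C} = {C} (intersection, +0)
ADITUXY@4: {A,C} ∩ {C} = {C} (intersection, +0)
IX@5: {C} ∪ {A} = {A,C} (union, +1)
AIX@5: {G} ∪ {A,C} = {A,C,G} (union, +1)
AIXY@5: {A,C,G} ∩ {G} = {G} (intersection, +0)
AIUXY@5: {G} ∪ {T} = {G,T} (union, +1)
DT@5: {A} ∩ {A} = {A} (intersection, +0)
ADITUXY@5: {G,T} ∪ {A} = {A,G,T} (union, +1)
per-site changes: [5, 4, 3, 4, 3, 4]; total = 23

23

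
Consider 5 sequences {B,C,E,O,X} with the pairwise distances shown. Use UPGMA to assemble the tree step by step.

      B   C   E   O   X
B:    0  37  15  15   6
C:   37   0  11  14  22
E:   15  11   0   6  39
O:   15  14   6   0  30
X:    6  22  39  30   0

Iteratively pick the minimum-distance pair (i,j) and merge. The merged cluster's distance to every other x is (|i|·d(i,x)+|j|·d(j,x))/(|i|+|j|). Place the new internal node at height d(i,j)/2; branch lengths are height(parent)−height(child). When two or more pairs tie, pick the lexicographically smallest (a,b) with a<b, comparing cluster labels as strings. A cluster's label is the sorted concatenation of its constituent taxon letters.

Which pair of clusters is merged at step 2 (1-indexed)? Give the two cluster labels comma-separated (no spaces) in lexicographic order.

step 1: merge (B,X) at d=6; branch lengths B→3, X→3; new cluster BX
  updated: d(BX,C)=59/2, d(BX,E)=27, d(BX,O)=45/2
step 2: merge (E,O) at d=6; branch lengths E→3, O→3; new cluster EO
  updated: d(BX,EO)=99/4, d(C,EO)=25/2
step 3: merge (C,EO) at d=25/2; branch lengths C→25/4, EO→13/4; new cluster CEO
  updated: d(BX,CEO)=79/3
step 4: merge (BX,CEO) at d=79/3; branch lengths BX→61/6, CEO→83/12; new cluster BCEOX
final tree: ((B:3,X:3):61/6,(C:25/4,(E:3,O:3):13/4):83/12)
total length: 463/12

E,O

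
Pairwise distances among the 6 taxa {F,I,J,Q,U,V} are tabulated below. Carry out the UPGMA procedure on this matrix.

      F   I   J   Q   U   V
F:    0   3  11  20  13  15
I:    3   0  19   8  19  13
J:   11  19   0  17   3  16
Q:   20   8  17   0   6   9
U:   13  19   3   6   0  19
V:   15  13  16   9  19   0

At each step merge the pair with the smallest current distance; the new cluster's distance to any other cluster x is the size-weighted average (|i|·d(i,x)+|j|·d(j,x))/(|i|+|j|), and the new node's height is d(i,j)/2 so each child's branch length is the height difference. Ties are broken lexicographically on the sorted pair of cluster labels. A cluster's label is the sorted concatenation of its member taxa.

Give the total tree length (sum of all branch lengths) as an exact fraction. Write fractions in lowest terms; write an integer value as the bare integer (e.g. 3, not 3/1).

59/2

iteration 1: select F,I (d=3); attach at lengths (3/2, 3/2); label the merged cluster FI
  updated: d(FI,J)=15, d(FI,Q)=14, d(FI,U)=16, d(FI,V)=14
iteration 2: select J,U (d=3); attach at lengths (3/2, 3/2); label the merged cluster JU
  updated: d(FI,JU)=31/2, d(JU,Q)=23/2, d(JU,V)=35/2
iteration 3: select Q,V (d=9); attach at lengths (9/2, 9/2); label the merged cluster QV
  updated: d(FI,QV)=14, d(JU,QV)=29/2
iteration 4: select FI,QV (d=14); attach at lengths (11/2, 5/2); label the merged cluster FIQV
  updated: d(FIQV,JU)=15
iteration 5: select FIQV,JU (d=15); attach at lengths (1/2, 6); label the merged cluster FIJQUV
final tree: (((F:3/2,I:3/2):11/2,(Q:9/2,V:9/2):5/2):1/2,(J:3/2,U:3/2):6)
total length: 59/2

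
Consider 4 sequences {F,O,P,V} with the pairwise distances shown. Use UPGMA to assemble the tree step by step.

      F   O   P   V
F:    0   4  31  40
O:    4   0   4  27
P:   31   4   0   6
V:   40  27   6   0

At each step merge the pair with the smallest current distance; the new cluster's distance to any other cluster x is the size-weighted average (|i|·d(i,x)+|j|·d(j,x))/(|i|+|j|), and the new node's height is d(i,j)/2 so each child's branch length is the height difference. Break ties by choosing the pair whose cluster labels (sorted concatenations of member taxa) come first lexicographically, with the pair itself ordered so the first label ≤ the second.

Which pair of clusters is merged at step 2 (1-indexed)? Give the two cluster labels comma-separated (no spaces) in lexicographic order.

P,V

step 1: merge (F,O) at d=4; branch lengths F→2, O→2; new cluster FO
  updated: d(FO,P)=35/2, d(FO,V)=67/2
step 2: merge (P,V) at d=6; branch lengths P→3, V→3; new cluster PV
  updated: d(FO,PV)=51/2
step 3: merge (FO,PV) at d=51/2; branch lengths FO→43/4, PV→39/4; new cluster FOPV
final tree: ((F:2,O:2):43/4,(P:3,V:3):39/4)
total length: 61/2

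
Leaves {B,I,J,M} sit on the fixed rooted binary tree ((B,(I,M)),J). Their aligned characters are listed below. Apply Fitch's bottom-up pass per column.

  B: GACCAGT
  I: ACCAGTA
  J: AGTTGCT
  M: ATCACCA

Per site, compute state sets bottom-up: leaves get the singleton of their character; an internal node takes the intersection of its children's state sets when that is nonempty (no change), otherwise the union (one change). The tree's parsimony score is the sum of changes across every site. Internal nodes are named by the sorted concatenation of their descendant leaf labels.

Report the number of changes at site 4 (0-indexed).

[col 0] IM: children I:{A}, M:{A} ∩→ {A}; cost 0
[col 0] BIM: children B:{G}, IM:{A} ∪→ {A,G}; cost 1
[col 0] BIJM: children BIM:{A,G}, J:{A} ∩→ {A}; cost 0
[col 1] IM: children I:{C}, M:{T} ∪→ {C,T}; cost 1
[col 1] BIM: children B:{A}, IM:{C,T} ∪→ {A,C,T}; cost 1
[col 1] BIJM: children BIM:{A,C,T}, J:{G} ∪→ {A,C,G,T}; cost 1
[col 2] IM: children I:{C}, M:{C} ∩→ {C}; cost 0
[col 2] BIM: children B:{C}, IM:{C} ∩→ {C}; cost 0
[col 2] BIJM: children BIM:{C}, J:{T} ∪→ {C,T}; cost 1
[col 3] IM: children I:{A}, M:{A} ∩→ {A}; cost 0
[col 3] BIM: children B:{C}, IM:{A} ∪→ {A,C}; cost 1
[col 3] BIJM: children BIM:{A,C}, J:{T} ∪→ {A,C,T}; cost 1
[col 4] IM: children I:{G}, M:{C} ∪→ {C,G}; cost 1
[col 4] BIM: children B:{A}, IM:{C,G} ∪→ {A,C,G}; cost 1
[col 4] BIJM: children BIM:{A,C,G}, J:{G} ∩→ {G}; cost 0
[col 5] IM: children I:{T}, M:{C} ∪→ {C,T}; cost 1
[col 5] BIM: children B:{G}, IM:{C,T} ∪→ {C,G,T}; cost 1
[col 5] BIJM: children BIM:{C,G,T}, J:{C} ∩→ {C}; cost 0
[col 6] IM: children I:{A}, M:{A} ∩→ {A}; cost 0
[col 6] BIM: children B:{T}, IM:{A} ∪→ {A,T}; cost 1
[col 6] BIJM: children BIM:{A,T}, J:{T} ∩→ {T}; cost 0
per-site changes: [1, 3, 1, 2, 2, 2, 1]; total = 12

2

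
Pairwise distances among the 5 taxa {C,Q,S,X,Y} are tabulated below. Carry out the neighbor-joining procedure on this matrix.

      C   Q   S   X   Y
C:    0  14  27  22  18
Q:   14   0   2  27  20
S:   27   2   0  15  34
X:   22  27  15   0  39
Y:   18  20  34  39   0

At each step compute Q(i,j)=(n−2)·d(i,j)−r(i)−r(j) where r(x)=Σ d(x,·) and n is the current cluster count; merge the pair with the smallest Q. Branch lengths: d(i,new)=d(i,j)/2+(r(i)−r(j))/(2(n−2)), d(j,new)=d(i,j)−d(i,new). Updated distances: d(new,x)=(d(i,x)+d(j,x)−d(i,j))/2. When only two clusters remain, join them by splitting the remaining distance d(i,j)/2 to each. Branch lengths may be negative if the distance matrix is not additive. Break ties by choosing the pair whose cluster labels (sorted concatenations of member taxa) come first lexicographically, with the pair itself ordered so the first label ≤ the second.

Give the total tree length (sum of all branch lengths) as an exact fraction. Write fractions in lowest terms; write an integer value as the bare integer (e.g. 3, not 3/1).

1. join C+Y (d=18, Q=-138) ⇒ CY; edges |C|=4, |Y|=14
  updated: d(CY,Q)=8, d(CY,S)=43/2, d(CY,X)=43/2
2. join CY+Q (d=8, Q=-72) ⇒ CQY; edges |CY|=15/2, |Q|=1/2
  updated: d(CQY,S)=31/4, d(CQY,X)=81/4
3. join CQY+S (d=31/4, Q=-43) ⇒ CQSY; edges |CQY|=13/2, |S|=5/4
  updated: d(CQSY,X)=55/4
4. join CQSY+X (d=55/4) ⇒ CQSXY; edges |CQSY|=55/8, |X|=55/8
final tree: ((((C:4,Y:14):15/2,Q:1/2):13/2,S:5/4):55/8,X:55/8)
total length: 95/2

95/2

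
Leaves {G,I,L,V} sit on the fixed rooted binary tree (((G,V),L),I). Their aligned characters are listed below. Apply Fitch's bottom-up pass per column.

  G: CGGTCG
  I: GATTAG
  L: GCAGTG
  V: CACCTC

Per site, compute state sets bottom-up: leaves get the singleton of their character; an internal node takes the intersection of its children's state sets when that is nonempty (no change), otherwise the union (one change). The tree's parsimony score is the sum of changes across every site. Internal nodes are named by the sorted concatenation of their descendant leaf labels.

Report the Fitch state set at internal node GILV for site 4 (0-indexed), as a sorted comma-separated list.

A,T

site 0, node GV: G={C} ∩ V={C} → {C} (+0)
site 0, node GLV: GV={C} ∪ L={G} → {C,G} (+1)
site 0, node GILV: GLV={C,G} ∩ I={G} → {G} (+0)
site 1, node GV: G={G} ∪ V={A} → {A,G} (+1)
site 1, node GLV: GV={A,G} ∪ L={C} → {A,C,G} (+1)
site 1, node GILV: GLV={A,C,G} ∩ I={A} → {A} (+0)
site 2, node GV: G={G} ∪ V={C} → {C,G} (+1)
site 2, node GLV: GV={C,G} ∪ L={A} → {A,C,G} (+1)
site 2, node GILV: GLV={A,C,G} ∪ I={T} → {A,C,G,T} (+1)
site 3, node GV: G={T} ∪ V={C} → {C,T} (+1)
site 3, node GLV: GV={C,T} ∪ L={G} → {C,G,T} (+1)
site 3, node GILV: GLV={C,G,T} ∩ I={T} → {T} (+0)
site 4, node GV: G={C} ∪ V={T} → {C,T} (+1)
site 4, node GLV: GV={C,T} ∩ L={T} → {T} (+0)
site 4, node GILV: GLV={T} ∪ I={A} → {A,T} (+1)
site 5, node GV: G={G} ∪ V={C} → {C,G} (+1)
site 5, node GLV: GV={C,G} ∩ L={G} → {G} (+0)
site 5, node GILV: GLV={G} ∩ I={G} → {G} (+0)
per-site changes: [1, 2, 3, 2, 2, 1]; total = 11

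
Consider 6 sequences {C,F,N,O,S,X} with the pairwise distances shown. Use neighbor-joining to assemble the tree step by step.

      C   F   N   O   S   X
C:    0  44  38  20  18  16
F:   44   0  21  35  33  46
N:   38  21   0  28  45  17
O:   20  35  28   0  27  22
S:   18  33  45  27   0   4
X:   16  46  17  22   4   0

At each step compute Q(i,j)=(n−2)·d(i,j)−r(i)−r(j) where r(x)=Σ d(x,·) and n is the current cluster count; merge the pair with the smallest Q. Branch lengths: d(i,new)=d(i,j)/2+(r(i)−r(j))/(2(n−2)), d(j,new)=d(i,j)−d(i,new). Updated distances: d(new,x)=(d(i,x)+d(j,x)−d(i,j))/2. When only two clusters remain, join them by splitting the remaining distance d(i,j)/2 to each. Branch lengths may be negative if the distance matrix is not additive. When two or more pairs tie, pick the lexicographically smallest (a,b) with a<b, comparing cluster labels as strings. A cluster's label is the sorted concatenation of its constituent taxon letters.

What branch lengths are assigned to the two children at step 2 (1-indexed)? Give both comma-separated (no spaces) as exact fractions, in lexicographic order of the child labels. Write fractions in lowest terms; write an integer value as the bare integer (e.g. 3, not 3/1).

53/12,-5/12

iteration 1: select F,N (d=21, Q=-244); attach at lengths (57/4, 27/4); label the merged cluster FN
  updated: d(C,FN)=61/2, d(FN,O)=21, d(FN,S)=57/2, d(FN,X)=21
iteration 2: select S,X (d=4, Q=-257/2); attach at lengths (53/12, -5/12); label the merged cluster SX
  updated: d(C,SX)=15, d(FN,SX)=91/4, d(O,SX)=45/2
iteration 3: select C,SX (d=15, Q=-383/4); attach at lengths (141/16, 99/16); label the merged cluster CSX
  updated: d(CSX,FN)=153/8, d(CSX,O)=55/4
iteration 4: select CSX,FN (d=153/8, Q=-431/8); attach at lengths (95/16, 211/16); label the merged cluster CFNSX
  updated: d(CFNSX,O)=125/16
iteration 5: select CFNSX,O (d=125/16); attach at lengths (125/32, 125/32); label the merged cluster CFNOSX
final tree: (((C:141/16,(S:53/12,X:-5/12):99/16):95/16,(F:57/4,N:27/4):211/16):125/32,O:125/32)
total length: 1071/16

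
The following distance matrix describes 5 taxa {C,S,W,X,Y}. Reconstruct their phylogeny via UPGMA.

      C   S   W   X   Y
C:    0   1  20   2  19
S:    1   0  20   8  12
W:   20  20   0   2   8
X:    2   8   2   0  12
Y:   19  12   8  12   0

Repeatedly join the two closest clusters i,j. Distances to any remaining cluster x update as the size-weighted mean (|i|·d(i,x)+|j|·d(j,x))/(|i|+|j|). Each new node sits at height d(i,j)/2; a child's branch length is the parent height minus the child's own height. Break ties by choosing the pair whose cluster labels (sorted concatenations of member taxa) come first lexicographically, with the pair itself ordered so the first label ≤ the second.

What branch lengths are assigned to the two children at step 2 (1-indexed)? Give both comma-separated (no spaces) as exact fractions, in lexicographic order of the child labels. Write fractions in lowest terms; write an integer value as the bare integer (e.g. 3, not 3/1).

1,1

step 1: merge (C,S) at d=1; branch lengths C→1/2, S→1/2; new cluster CS
  updated: d(CS,W)=20, d(CS,X)=5, d(CS,Y)=31/2
step 2: merge (W,X) at d=2; branch lengths W→1, X→1; new cluster WX
  updated: d(CS,WX)=25/2, d(WX,Y)=10
step 3: merge (WX,Y) at d=10; branch lengths WX→4, Y→5; new cluster WXY
  updated: d(CS,WXY)=27/2
step 4: merge (CS,WXY) at d=27/2; branch lengths CS→25/4, WXY→7/4; new cluster CSWXY
final tree: ((C:1/2,S:1/2):25/4,((W:1,X:1):4,Y:5):7/4)
total length: 20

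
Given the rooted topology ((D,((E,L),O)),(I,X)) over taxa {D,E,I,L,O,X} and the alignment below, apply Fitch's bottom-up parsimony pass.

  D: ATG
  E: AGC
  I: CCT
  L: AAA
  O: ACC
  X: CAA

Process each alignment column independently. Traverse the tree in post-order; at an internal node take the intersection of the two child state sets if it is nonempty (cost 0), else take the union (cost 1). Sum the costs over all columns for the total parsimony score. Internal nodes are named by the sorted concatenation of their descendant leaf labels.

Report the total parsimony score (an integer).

9

EL@0: {A} ∩ {A} = {A} (intersection, +0)
ELO@0: {A} ∩ {A} = {A} (intersection, +0)
DELO@0: {A} ∩ {A} = {A} (intersection, +0)
IX@0: {C} ∩ {C} = {C} (intersection, +0)
DEILOX@0: {A} ∪ {C} = {A,C} (union, +1)
EL@1: {G} ∪ {A} = {A,G} (union, +1)
ELO@1: {A,G} ∪ {C} = {A,C,G} (union, +1)
DELO@1: {T} ∪ {A,C,G} = {A,C,G,T} (union, +1)
IX@1: {C} ∪ {A} = {A,C} (union, +1)
DEILOX@1: {A,C,G,T} ∩ {A,C} = {A,C} (intersection, +0)
EL@2: {C} ∪ {A} = {A,C} (union, +1)
ELO@2: {A,C} ∩ {C} = {C} (intersection, +0)
DELO@2: {G} ∪ {C} = {C,G} (union, +1)
IX@2: {T} ∪ {A} = {A,T} (union, +1)
DEILOX@2: {C,G} ∪ {A,T} = {A,C,G,T} (union, +1)
per-site changes: [1, 4, 4]; total = 9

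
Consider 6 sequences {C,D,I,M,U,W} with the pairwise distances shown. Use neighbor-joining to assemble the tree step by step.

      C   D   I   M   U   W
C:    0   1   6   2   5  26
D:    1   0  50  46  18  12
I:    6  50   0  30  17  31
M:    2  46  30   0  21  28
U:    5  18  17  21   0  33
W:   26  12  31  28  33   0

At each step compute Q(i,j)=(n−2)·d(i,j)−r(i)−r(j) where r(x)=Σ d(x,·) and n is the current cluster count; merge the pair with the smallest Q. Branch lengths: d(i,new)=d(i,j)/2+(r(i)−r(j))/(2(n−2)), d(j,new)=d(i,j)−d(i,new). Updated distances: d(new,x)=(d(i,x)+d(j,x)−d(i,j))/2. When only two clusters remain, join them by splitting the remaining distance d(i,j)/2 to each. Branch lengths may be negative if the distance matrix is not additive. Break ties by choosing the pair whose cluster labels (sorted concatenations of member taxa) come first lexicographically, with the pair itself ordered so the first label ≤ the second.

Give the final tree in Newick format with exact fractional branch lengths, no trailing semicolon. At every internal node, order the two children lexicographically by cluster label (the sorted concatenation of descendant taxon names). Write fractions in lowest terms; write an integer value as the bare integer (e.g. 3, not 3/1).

step 1: merge (D,W) at d=12, Q=-209; branch lengths D→45/8, W→51/8; new cluster DW
  updated: d(C,DW)=15/2, d(DW,I)=69/2, d(DW,M)=31, d(DW,U)=39/2
step 2: merge (I,U) at d=17, Q=-99; branch lengths I→38/3, U→13/3; new cluster IU
  updated: d(C,IU)=-3, d(DW,IU)=37/2, d(IU,M)=17
step 3: merge (C,M) at d=2, Q=-105/2; branch lengths C→-79/8, M→95/8; new cluster CM
  updated: d(CM,DW)=73/4, d(CM,IU)=6
step 4: merge (CM,DW) at d=73/4, Q=-171/4; branch lengths CM→23/8, DW→123/8; new cluster CDMW
  updated: d(CDMW,IU)=25/8
step 5: merge (CDMW,IU) at d=25/8; branch lengths CDMW→25/16, IU→25/16; new cluster CDIMUW
final tree: (((C:-79/8,M:95/8):23/8,(D:45/8,W:51/8):123/8):25/16,(I:38/3,U:13/3):25/16)
total length: 419/8

(((C:-79/8,M:95/8):23/8,(D:45/8,W:51/8):123/8):25/16,(I:38/3,U:13/3):25/16)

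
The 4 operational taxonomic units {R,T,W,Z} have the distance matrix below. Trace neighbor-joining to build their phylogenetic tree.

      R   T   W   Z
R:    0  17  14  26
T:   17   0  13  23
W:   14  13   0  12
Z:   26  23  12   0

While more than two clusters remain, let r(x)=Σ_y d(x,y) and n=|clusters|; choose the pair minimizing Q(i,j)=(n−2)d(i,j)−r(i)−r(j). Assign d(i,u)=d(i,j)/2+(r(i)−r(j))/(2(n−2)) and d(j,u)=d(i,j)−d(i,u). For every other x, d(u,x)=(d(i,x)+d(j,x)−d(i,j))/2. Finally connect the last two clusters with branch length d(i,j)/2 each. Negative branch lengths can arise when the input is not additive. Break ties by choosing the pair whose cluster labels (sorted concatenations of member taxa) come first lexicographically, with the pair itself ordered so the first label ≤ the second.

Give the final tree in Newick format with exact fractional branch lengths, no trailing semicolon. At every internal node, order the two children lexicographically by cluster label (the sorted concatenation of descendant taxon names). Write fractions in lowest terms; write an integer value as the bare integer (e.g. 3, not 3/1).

(((R:19/2,T:15/2):9/2,W:1/2):23/4,Z:23/4)

step 1: merge (R,T) at d=17, Q=-76; branch lengths R→19/2, T→15/2; new cluster RT
  updated: d(RT,W)=5, d(RT,Z)=16
step 2: merge (RT,W) at d=5, Q=-33; branch lengths RT→9/2, W→1/2; new cluster RTW
  updated: d(RTW,Z)=23/2
step 3: merge (RTW,Z) at d=23/2; branch lengths RTW→23/4, Z→23/4; new cluster RTWZ
final tree: (((R:19/2,T:15/2):9/2,W:1/2):23/4,Z:23/4)
total length: 67/2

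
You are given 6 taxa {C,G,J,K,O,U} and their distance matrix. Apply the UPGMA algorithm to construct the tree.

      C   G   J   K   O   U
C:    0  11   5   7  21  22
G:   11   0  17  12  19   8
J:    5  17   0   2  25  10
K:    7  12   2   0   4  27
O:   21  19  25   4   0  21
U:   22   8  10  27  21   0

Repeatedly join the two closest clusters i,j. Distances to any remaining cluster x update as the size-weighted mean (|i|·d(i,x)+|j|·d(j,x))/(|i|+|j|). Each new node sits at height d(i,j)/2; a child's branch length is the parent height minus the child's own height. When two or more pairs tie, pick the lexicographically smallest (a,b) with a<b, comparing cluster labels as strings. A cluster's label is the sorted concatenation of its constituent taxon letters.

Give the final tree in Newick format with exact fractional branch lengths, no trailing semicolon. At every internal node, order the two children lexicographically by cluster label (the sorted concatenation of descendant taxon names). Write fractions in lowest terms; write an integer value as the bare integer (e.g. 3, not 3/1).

step 1: merge (J,K) at d=2; branch lengths J→1, K→1; new cluster JK
  updated: d(C,JK)=6, d(G,JK)=29/2, d(JK,O)=29/2, d(JK,U)=37/2
step 2: merge (C,JK) at d=6; branch lengths C→3, JK→2; new cluster CJK
  updated: d(CJK,G)=40/3, d(CJK,O)=50/3, d(CJK,U)=59/3
step 3: merge (G,U) at d=8; branch lengths G→4, U→4; new cluster GU
  updated: d(CJK,GU)=33/2, d(GU,O)=20
step 4: merge (CJK,GU) at d=33/2; branch lengths CJK→21/4, GU→17/4; new cluster CGJKU
  updated: d(CGJKU,O)=18
step 5: merge (CGJKU,O) at d=18; branch lengths CGJKU→3/4, O→9; new cluster CGJKOU
final tree: (((C:3,(J:1,K:1):2):21/4,(G:4,U:4):17/4):3/4,O:9)
total length: 137/4

(((C:3,(J:1,K:1):2):21/4,(G:4,U:4):17/4):3/4,O:9)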